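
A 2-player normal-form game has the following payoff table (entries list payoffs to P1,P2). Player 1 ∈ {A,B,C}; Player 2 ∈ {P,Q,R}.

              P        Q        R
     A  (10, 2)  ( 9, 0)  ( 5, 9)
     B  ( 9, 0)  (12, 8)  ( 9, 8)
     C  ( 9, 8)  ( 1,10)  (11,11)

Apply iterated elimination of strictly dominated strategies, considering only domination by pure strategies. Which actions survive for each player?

P2 drop P (R beats it: A:9>2 B:8>0 C:11>8)
P1 drop A (B beats it: Q:12>9 R:9>5)
P1→{B,C} P2→{Q,R}

Survivors P1:{B,C} P2:{Q,R}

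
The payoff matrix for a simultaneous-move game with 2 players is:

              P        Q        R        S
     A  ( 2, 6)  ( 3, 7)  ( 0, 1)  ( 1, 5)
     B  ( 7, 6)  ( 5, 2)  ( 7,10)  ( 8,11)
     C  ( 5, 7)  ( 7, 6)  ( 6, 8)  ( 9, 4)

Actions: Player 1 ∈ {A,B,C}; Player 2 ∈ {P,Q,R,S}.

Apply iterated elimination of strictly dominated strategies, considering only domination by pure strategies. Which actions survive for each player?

IESDS → P1:{B,C} P2:{R,S}

P1 drop A (B beats it: P:7>2 Q:5>3 R:7>0 S:8>1)
P2 drop P (R beats it: B:10>6 C:8>7)
P2 drop Q (R beats it: B:10>2 C:8>6)
P1→{B,C} P2→{R,S}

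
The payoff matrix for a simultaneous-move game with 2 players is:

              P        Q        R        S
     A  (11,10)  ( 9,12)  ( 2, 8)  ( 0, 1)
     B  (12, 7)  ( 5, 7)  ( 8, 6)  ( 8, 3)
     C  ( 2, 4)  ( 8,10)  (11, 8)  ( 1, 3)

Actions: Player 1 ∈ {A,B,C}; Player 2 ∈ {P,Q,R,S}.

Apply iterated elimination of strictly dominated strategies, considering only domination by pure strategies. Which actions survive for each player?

Survivors P1:{A,B} P2:{P,Q}

P2 drop R (Q beats it: A:12>8 B:7>6 C:10>8)
P2 drop S (P beats it: A:10>1 B:7>3 C:4>3)
P1 drop C (A beats it: P:11>2 Q:9>8)
P1→{A,B} P2→{P,Q}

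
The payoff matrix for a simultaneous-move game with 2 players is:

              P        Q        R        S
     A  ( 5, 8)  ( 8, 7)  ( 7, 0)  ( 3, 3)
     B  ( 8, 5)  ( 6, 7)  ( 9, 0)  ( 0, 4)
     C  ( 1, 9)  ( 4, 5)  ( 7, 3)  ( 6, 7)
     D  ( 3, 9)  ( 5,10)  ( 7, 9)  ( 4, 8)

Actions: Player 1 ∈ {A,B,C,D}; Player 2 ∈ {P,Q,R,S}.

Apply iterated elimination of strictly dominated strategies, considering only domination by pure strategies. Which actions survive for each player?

P2 drop R (Q beats it: A:7>0 B:7>0 C:5>3 D:10>9)
P2 drop S (P beats it: A:8>3 B:5>4 C:9>7 D:9>8)
P1 drop C (A beats it: P:5>1 Q:8>4)
P1 drop D (A beats it: P:5>3 Q:8>5)
P1→{A,B} P2→{P,Q}

Survivors P1:{A,B} P2:{P,Q}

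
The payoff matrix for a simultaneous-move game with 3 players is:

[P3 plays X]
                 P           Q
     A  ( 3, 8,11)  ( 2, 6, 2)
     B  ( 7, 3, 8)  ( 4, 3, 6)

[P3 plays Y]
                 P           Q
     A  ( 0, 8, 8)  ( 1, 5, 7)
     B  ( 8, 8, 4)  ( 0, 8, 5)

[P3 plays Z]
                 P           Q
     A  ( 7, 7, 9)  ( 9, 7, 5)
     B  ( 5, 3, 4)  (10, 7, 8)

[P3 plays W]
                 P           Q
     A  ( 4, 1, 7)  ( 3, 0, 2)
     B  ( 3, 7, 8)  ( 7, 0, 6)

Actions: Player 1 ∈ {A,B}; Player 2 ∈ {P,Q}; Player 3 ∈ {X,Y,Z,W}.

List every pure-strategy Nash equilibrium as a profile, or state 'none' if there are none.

(A,P,X): not NE [P1→B gives 7>3]
(A,P,Y): not NE [P1→B gives 8>0; P3→X gives 11>8]
(A,P,Z): not NE [P3→X gives 11>9]
(A,P,W): not NE [P3→X gives 11>7]
(A,Q,X): not NE [P1→B gives 4>2; P2→P gives 8>6; P3→Y gives 7>2]
(A,Q,Y): not NE [P2→P gives 8>5]
(A,Q,Z): not NE [P1→B gives 10>9; P3→Y gives 7>5]
(A,Q,W): not NE [P1→B gives 7>3; P2→P gives 1>0; P3→Y gives 7>2]
(B,P,X): NE
(B,P,Y): not NE [P3→W gives 8>4]
(B,P,Z): not NE [P1→A gives 7>5; P2→Q gives 7>3; P3→W gives 8>4]
(B,P,W): not NE [P1→A gives 4>3]
(B,Q,X): not NE [P3→Z gives 8>6]
(B,Q,Y): not NE [P1→A gives 1>0; P3→Z gives 8>5]
(B,Q,Z): NE
(B,Q,W): not NE [P2→P gives 7>0; P3→Z gives 8>6]

Nash profiles: (B,P,X), (B,Q,Z)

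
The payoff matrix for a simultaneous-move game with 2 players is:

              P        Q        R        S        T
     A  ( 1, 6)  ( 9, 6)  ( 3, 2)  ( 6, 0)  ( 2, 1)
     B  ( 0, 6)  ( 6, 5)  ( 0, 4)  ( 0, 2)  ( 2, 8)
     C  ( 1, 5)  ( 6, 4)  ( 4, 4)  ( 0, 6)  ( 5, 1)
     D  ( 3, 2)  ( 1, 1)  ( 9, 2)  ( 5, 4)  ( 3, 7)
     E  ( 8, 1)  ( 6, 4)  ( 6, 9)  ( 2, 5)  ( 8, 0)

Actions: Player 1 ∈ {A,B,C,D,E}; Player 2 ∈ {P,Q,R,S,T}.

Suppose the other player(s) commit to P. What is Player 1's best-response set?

argmax u_1 = {E}

u_1(A vs P) = 1
u_1(B vs P) = 0
u_1(C vs P) = 1
u_1(D vs P) = 3
u_1(E vs P) = 8
max payoff 8 at {E}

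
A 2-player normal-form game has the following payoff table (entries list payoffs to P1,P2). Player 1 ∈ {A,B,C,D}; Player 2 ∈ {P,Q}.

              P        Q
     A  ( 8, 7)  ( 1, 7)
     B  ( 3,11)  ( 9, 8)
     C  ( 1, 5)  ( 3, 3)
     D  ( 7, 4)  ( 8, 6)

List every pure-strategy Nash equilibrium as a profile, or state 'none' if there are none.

(A,P): NE
(A,Q): not NE [P1→B gives 9>1]
(B,P): not NE [P1→A gives 8>3]
(B,Q): not NE [P2→P gives 11>8]
(C,P): not NE [P1→A gives 8>1]
(C,Q): not NE [P1→B gives 9>3; P2→P gives 5>3]
(D,P): not NE [P1→A gives 8>7; P2→Q gives 6>4]
(D,Q): not NE [P1→B gives 9>8]

PSNE = {(A,P)}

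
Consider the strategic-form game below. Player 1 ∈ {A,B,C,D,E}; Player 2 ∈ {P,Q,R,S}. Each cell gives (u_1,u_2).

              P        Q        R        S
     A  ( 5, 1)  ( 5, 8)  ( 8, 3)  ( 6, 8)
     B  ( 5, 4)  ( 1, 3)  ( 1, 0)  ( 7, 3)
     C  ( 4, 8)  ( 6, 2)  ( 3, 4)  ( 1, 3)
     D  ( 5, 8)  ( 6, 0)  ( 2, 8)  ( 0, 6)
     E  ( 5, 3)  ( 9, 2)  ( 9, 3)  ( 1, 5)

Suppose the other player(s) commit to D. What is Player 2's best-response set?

BR_2 = {P,R}

u_2(P vs D) = 8
u_2(Q vs D) = 0
u_2(R vs D) = 8
u_2(S vs D) = 6
max payoff 8 at {P,R}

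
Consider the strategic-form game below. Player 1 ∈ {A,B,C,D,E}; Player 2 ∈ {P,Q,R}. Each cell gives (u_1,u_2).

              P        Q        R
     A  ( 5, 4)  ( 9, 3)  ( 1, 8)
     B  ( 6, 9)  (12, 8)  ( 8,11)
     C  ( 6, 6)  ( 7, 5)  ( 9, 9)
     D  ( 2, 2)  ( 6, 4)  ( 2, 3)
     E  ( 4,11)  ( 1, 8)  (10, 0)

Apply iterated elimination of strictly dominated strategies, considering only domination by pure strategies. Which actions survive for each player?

P1 drop A (B beats it: P:6>5 Q:12>9 R:8>1)
P1 drop D (B beats it: P:6>2 Q:12>6 R:8>2)
P2 drop Q (P beats it: B:9>8 C:6>5 E:11>8)
P1→{B,C,E} P2→{P,R}

Remaining: P1:{B,C,E} P2:{P,R}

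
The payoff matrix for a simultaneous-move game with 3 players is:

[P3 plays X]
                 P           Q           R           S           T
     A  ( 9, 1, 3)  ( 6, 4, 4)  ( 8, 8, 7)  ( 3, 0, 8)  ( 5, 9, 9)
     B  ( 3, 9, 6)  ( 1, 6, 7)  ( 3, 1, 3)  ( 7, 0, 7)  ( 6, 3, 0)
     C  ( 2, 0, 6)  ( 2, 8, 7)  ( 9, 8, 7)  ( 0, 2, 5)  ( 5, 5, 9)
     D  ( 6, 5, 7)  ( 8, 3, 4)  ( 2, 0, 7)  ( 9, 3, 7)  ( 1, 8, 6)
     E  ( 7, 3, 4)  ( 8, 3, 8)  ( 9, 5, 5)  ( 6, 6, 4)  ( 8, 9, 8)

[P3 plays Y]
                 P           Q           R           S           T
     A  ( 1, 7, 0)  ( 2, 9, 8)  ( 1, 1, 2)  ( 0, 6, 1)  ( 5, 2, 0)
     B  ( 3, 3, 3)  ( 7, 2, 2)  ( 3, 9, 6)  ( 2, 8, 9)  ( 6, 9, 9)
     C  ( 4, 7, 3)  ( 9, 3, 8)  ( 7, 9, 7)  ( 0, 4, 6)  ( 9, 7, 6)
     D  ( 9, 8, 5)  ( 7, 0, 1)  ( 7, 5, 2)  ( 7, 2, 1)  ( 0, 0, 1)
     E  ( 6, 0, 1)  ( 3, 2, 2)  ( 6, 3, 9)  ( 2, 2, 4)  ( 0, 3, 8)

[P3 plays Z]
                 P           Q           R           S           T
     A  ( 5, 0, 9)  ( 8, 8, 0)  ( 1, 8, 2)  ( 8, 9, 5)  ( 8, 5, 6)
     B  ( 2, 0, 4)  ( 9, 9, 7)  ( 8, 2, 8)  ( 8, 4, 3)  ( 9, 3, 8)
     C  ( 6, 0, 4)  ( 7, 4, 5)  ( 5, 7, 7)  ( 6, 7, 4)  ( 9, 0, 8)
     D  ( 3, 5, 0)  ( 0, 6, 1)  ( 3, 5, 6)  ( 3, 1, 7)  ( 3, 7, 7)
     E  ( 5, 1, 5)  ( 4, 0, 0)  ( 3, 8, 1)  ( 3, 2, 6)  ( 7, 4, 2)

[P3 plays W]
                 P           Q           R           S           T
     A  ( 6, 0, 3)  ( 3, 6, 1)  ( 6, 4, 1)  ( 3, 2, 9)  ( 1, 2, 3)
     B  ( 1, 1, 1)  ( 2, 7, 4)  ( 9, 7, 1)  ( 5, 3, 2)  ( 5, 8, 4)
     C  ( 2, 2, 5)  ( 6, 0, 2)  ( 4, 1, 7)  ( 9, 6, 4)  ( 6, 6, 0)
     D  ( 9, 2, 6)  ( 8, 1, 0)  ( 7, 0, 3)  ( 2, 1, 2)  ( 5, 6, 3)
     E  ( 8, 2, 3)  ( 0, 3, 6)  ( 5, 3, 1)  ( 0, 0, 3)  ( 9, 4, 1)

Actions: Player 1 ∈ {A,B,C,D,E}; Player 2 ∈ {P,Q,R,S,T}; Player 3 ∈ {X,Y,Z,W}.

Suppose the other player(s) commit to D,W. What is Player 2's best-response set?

u_2(P vs D,W) = 2
u_2(Q vs D,W) = 1
u_2(R vs D,W) = 0
u_2(S vs D,W) = 1
u_2(T vs D,W) = 6
max payoff 6 at {T}

argmax u_2 = {T}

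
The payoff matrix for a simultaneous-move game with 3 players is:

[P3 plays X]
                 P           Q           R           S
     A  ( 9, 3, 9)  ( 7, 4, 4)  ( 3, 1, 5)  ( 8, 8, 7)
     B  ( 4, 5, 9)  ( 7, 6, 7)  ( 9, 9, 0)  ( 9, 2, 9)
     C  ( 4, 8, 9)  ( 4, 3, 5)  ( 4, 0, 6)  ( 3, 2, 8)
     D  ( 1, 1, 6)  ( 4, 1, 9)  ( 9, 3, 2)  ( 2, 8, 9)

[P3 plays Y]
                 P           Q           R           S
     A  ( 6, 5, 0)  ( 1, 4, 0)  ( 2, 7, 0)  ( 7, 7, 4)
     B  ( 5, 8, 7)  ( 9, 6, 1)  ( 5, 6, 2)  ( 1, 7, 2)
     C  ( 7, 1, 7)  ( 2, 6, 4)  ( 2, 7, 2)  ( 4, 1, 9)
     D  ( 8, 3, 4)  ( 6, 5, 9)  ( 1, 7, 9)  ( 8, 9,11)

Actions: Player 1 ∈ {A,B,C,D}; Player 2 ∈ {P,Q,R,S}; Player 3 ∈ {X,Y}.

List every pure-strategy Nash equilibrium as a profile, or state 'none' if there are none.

PSNE = {(D,S,Y)}

(A,P,X): not NE [P2→S gives 8>3]
(A,P,Y): not NE [P1→D gives 8>6; P2→S gives 7>5; P3→X gives 9>0]
(A,Q,X): not NE [P2→S gives 8>4]
(A,Q,Y): not NE [P1→B gives 9>1; P2→S gives 7>4; P3→X gives 4>0]
(A,R,X): not NE [P1→D gives 9>3; P2→S gives 8>1]
(A,R,Y): not NE [P1→B gives 5>2; P3→X gives 5>0]
(A,S,X): not NE [P1→B gives 9>8]
(A,S,Y): not NE [P1→D gives 8>7; P3→X gives 7>4]
(B,P,X): not NE [P1→A gives 9>4; P2→R gives 9>5]
(B,P,Y): not NE [P1→D gives 8>5; P3→X gives 9>7]
(B,Q,X): not NE [P2→R gives 9>6]
(B,Q,Y): not NE [P2→P gives 8>6; P3→X gives 7>1]
(B,R,X): not NE [P3→Y gives 2>0]
(B,R,Y): not NE [P2→P gives 8>6]
(B,S,X): not NE [P2→R gives 9>2]
(B,S,Y): not NE [P1→D gives 8>1; P2→P gives 8>7; P3→X gives 9>2]
(C,P,X): not NE [P1→A gives 9>4]
(C,P,Y): not NE [P1→D gives 8>7; P2→R gives 7>1; P3→X gives 9>7]
(C,Q,X): not NE [P1→B gives 7>4; P2→P gives 8>3]
(C,Q,Y): not NE [P1→B gives 9>2; P2→R gives 7>6; P3→X gives 5>4]
(C,R,X): not NE [P1→D gives 9>4; P2→P gives 8>0]
(C,R,Y): not NE [P1→B gives 5>2; P3→X gives 6>2]
(C,S,X): not NE [P1→B gives 9>3; P2→P gives 8>2; P3→Y gives 9>8]
(C,S,Y): not NE [P1→D gives 8>4; P2→R gives 7>1]
(D,P,X): not NE [P1→A gives 9>1; P2→S gives 8>1]
(D,P,Y): not NE [P2→S gives 9>3; P3→X gives 6>4]
(D,Q,X): not NE [P1→B gives 7>4; P2→S gives 8>1]
(D,Q,Y): not NE [P1→B gives 9>6; P2→S gives 9>5]
(D,R,X): not NE [P2→S gives 8>3; P3→Y gives 9>2]
(D,R,Y): not NE [P1→B gives 5>1; P2→S gives 9>7]
(D,S,X): not NE [P1→B gives 9>2; P3→Y gives 11>9]
(D,S,Y): NE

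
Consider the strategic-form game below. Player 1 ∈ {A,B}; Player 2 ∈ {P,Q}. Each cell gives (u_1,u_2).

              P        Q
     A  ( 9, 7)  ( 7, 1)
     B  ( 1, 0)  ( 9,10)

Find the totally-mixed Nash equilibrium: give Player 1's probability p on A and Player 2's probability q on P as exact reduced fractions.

P1 mixes 5/8 on A; P2 mixes 1/5 on P

P1 indiff ⇒ q·9+(1-q)·7 = q·1+(1-q)·9 ⇒ q(8) = (1-q)(2) ⇒ q = 1/5
P2 indiff ⇒ p·7+(1-p)·0 = p·1+(1-p)·10 ⇒ p(6) = (1-p)(10) ⇒ p = 5/8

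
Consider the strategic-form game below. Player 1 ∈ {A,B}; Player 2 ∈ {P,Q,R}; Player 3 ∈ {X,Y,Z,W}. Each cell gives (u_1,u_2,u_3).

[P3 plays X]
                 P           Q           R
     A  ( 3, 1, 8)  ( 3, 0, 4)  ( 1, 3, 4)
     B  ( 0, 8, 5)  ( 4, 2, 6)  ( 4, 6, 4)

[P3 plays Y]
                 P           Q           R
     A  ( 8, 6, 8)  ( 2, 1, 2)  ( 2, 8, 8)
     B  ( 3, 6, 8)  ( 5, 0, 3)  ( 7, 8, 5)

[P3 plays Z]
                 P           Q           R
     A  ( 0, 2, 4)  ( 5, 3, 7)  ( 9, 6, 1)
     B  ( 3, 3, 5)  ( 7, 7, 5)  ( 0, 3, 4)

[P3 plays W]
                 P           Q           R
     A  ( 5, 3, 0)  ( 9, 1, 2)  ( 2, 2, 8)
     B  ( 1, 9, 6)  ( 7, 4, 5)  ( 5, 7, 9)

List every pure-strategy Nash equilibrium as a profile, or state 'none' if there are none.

(A,P,X): not NE [P2→R gives 3>1]
(A,P,Y): not NE [P2→R gives 8>6]
(A,P,Z): not NE [P1→B gives 3>0; P2→R gives 6>2; P3→Y gives 8>4]
(A,P,W): not NE [P3→Y gives 8>0]
(A,Q,X): not NE [P1→B gives 4>3; P2→R gives 3>0; P3→Z gives 7>4]
(A,Q,Y): not NE [P1→B gives 5>2; P2→R gives 8>1; P3→Z gives 7>2]
(A,Q,Z): not NE [P1→B gives 7>5; P2→R gives 6>3]
(A,Q,W): not NE [P2→P gives 3>1; P3→Z gives 7>2]
(A,R,X): not NE [P1→B gives 4>1; P3→W gives 8>4]
(A,R,Y): not NE [P1→B gives 7>2]
(A,R,Z): not NE [P3→W gives 8>1]
(A,R,W): not NE [P1→B gives 5>2; P2→P gives 3>2]
(B,P,X): not NE [P1→A gives 3>0; P3→Y gives 8>5]
(B,P,Y): not NE [P1→A gives 8>3; P2→R gives 8>6]
(B,P,Z): not NE [P2→Q gives 7>3; P3→Y gives 8>5]
(B,P,W): not NE [P1→A gives 5>1; P3→Y gives 8>6]
(B,Q,X): not NE [P2→P gives 8>2]
(B,Q,Y): not NE [P2→R gives 8>0; P3→X gives 6>3]
(B,Q,Z): not NE [P3→X gives 6>5]
(B,Q,W): not NE [P1→A gives 9>7; P2→P gives 9>4; P3→X gives 6>5]
(B,R,X): not NE [P2→P gives 8>6; P3→W gives 9>4]
(B,R,Y): not NE [P3→W gives 9>5]
(B,R,Z): not NE [P1→A gives 9>0; P2→Q gives 7>3; P3→W gives 9>4]
(B,R,W): not NE [P2→P gives 9>7]

No pure NE.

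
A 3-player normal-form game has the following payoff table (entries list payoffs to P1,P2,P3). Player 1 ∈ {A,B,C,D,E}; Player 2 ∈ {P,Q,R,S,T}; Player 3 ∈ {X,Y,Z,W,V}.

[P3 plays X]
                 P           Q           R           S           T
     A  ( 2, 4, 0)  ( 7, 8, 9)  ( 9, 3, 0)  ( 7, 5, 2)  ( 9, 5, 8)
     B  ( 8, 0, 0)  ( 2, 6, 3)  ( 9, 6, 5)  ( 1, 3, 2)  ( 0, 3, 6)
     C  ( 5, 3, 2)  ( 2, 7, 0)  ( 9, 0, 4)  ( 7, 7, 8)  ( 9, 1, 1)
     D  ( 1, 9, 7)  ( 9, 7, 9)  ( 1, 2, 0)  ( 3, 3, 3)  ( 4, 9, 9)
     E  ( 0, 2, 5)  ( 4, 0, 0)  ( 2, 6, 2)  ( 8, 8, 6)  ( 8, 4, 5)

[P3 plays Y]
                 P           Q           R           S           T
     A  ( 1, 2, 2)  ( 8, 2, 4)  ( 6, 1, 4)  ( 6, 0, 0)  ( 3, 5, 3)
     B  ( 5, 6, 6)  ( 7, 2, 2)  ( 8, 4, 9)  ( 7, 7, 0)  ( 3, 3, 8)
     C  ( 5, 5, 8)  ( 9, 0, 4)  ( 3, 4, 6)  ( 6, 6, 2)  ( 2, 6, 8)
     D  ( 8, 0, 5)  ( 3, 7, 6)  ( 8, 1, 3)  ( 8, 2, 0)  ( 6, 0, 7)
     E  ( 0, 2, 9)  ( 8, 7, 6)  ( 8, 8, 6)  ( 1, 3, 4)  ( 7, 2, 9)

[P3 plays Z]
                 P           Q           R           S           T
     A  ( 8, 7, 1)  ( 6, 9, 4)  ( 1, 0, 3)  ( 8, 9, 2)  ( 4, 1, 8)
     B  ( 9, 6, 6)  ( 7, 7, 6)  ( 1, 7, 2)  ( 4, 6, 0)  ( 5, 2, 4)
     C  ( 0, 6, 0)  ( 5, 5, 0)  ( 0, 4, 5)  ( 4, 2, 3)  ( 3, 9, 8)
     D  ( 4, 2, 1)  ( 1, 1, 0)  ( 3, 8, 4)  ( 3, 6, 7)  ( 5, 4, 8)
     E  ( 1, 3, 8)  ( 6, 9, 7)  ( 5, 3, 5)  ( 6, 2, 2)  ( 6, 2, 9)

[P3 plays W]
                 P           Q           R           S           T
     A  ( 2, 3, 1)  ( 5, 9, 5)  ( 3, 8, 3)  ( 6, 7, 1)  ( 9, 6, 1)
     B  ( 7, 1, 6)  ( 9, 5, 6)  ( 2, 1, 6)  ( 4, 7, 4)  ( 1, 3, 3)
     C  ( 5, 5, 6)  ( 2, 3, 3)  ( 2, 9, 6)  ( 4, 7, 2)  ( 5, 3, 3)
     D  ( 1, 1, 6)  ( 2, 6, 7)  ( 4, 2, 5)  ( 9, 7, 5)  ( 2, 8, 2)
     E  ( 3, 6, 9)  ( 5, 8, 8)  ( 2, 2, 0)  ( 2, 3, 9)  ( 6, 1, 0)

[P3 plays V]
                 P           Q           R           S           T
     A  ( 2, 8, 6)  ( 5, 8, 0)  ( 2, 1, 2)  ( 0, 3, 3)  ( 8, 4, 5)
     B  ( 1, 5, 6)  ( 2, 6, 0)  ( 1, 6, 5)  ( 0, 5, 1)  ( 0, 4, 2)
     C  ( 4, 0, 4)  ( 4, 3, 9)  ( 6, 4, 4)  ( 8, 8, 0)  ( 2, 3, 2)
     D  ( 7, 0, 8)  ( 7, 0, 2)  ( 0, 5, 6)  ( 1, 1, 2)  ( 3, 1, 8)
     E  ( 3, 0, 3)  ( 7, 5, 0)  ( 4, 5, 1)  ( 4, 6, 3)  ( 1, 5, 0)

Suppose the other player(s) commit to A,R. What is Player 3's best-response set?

u_3(X vs A,R) = 0
u_3(Y vs A,R) = 4
u_3(Z vs A,R) = 3
u_3(W vs A,R) = 3
u_3(V vs A,R) = 2
max payoff 4 at {Y}

BR_3 = {Y}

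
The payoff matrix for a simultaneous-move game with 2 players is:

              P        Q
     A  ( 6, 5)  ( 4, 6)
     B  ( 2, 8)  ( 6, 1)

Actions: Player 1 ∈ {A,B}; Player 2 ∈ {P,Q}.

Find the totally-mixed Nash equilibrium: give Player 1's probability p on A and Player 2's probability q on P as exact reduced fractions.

P1 indiff ⇒ q·6+(1-q)·4 = q·2+(1-q)·6 ⇒ q(4) = (1-q)(2) ⇒ q = 1/3
P2 indiff ⇒ p·5+(1-p)·8 = p·6+(1-p)·1 ⇒ p(-1) = (1-p)(-7) ⇒ p = 7/8

p=7/8, q=1/3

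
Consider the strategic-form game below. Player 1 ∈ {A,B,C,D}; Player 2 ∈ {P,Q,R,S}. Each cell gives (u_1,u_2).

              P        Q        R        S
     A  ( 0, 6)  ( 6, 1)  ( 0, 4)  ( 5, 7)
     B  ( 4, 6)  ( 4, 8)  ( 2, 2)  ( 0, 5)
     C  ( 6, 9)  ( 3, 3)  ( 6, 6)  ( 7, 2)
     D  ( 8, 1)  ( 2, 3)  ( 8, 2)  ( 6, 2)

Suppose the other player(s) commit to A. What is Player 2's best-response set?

u_2(P vs A) = 6
u_2(Q vs A) = 1
u_2(R vs A) = 4
u_2(S vs A) = 7
max payoff 7 at {S}

P2 best: {S}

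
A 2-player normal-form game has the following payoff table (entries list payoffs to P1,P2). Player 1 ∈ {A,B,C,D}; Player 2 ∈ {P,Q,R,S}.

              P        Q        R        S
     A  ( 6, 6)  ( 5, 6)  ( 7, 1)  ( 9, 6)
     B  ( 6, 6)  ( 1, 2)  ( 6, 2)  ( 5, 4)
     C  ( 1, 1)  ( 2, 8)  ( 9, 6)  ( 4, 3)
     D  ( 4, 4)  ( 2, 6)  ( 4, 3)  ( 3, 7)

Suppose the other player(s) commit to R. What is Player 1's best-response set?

BR_1 = {C}

u_1(A vs R) = 7
u_1(B vs R) = 6
u_1(C vs R) = 9
u_1(D vs R) = 4
max payoff 9 at {C}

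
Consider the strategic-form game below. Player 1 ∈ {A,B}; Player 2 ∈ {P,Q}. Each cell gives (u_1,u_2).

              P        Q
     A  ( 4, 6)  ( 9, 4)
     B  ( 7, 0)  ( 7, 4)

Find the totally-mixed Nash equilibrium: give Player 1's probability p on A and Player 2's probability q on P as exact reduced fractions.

P1 indiff ⇒ q·4+(1-q)·9 = q·7+(1-q)·7 ⇒ q(-3) = (1-q)(-2) ⇒ q = 2/5
P2 indiff ⇒ p·6+(1-p)·0 = p·4+(1-p)·4 ⇒ p(2) = (1-p)(4) ⇒ p = 2/3

(p,q) = (2/3, 2/5)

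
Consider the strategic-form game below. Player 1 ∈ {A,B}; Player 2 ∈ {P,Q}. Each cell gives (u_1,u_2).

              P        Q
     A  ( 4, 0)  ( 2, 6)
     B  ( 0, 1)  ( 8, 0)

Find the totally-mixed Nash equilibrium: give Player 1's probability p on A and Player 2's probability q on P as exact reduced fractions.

P1 mixes 1/7 on A; P2 mixes 3/5 on P

P1 indiff ⇒ q·4+(1-q)·2 = q·0+(1-q)·8 ⇒ q(4) = (1-q)(6) ⇒ q = 3/5
P2 indiff ⇒ p·0+(1-p)·1 = p·6+(1-p)·0 ⇒ p(-6) = (1-p)(-1) ⇒ p = 1/7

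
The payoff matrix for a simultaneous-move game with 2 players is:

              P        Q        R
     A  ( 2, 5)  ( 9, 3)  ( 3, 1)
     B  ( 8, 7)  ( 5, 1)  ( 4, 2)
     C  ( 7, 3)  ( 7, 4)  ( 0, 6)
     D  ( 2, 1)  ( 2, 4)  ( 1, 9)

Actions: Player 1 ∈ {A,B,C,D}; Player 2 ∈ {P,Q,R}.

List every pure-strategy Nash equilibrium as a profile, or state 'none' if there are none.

PSNE = {(B,P)}

(A,P): not NE [P1→B gives 8>2]
(A,Q): not NE [P2→P gives 5>3]
(A,R): not NE [P1→B gives 4>3; P2→P gives 5>1]
(B,P): NE
(B,Q): not NE [P1→A gives 9>5; P2→P gives 7>1]
(B,R): not NE [P2→P gives 7>2]
(C,P): not NE [P1→B gives 8>7; P2→R gives 6>3]
(C,Q): not NE [P1→A gives 9>7; P2→R gives 6>4]
(C,R): not NE [P1→B gives 4>0]
(D,P): not NE [P1→B gives 8>2; P2→R gives 9>1]
(D,Q): not NE [P1→A gives 9>2; P2→R gives 9>4]
(D,R): not NE [P1→B gives 4>1]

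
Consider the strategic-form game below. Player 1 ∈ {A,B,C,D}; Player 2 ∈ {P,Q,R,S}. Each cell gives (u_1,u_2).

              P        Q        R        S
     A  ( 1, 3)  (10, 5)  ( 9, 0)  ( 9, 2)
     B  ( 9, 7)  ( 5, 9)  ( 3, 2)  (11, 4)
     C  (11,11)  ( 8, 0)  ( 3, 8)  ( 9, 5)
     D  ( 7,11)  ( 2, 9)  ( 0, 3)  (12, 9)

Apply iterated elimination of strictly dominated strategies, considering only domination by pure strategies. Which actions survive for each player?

P2 drop R (P beats it: A:3>0 B:7>2 C:11>8 D:11>3)
P2 drop S (P beats it: A:3>2 B:7>4 C:11>5 D:11>9)
P1 drop B (C beats it: P:11>9 Q:8>5)
P1 drop D (C beats it: P:11>7 Q:8>2)
P1→{A,C} P2→{P,Q}

Remaining: P1:{A,C} P2:{P,Q}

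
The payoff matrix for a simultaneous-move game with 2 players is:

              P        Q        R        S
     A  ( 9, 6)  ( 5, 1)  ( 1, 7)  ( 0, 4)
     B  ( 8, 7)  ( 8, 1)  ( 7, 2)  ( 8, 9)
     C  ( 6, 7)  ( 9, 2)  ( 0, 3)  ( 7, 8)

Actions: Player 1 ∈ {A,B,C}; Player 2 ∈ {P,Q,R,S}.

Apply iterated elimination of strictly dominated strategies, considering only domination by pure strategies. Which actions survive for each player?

Survivors P1:{A,B} P2:{P,R,S}

P2 drop Q (P beats it: A:6>1 B:7>1 C:7>2)
P1 drop C (B beats it: P:8>6 R:7>0 S:8>7)
P1→{A,B} P2→{P,R,S}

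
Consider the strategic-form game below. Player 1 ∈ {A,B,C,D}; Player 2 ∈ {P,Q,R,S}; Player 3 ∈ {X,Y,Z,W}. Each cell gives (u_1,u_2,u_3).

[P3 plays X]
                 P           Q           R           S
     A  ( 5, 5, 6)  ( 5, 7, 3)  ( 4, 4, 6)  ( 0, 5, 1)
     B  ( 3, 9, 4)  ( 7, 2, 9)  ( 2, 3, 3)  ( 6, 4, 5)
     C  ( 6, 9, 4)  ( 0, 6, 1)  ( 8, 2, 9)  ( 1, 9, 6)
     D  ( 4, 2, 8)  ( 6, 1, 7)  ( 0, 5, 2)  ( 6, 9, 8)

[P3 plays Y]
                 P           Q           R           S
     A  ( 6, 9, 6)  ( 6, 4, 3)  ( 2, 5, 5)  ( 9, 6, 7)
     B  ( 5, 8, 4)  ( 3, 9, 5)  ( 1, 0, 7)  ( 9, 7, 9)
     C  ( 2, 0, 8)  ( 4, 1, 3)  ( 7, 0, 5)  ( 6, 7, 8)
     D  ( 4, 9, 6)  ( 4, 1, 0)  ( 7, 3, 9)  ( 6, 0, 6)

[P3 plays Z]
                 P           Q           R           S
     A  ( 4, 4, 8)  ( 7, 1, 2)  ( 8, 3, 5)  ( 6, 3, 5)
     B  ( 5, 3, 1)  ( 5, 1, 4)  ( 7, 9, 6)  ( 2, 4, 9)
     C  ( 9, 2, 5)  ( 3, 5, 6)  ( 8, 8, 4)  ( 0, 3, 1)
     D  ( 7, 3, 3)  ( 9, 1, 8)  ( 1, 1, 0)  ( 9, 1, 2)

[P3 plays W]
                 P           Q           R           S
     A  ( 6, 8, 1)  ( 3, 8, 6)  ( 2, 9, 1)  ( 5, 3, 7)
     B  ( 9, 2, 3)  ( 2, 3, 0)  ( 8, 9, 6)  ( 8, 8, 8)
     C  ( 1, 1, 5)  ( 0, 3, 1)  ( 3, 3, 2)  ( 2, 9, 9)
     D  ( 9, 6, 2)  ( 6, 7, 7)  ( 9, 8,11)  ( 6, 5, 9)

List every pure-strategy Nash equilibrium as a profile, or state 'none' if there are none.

(A,P,X): not NE [P1→C gives 6>5; P2→Q gives 7>5; P3→Z gives 8>6]
(A,P,Y): not NE [P3→Z gives 8>6]
(A,P,Z): not NE [P1→C gives 9>4]
(A,P,W): not NE [P1→D gives 9>6; P2→R gives 9>8; P3→Z gives 8>1]
(A,Q,X): not NE [P1→B gives 7>5; P3→W gives 6>3]
(A,Q,Y): not NE [P2→P gives 9>4; P3→W gives 6>3]
(A,Q,Z): not NE [P1→D gives 9>7; P2→P gives 4>1; P3→W gives 6>2]
(A,Q,W): not NE [P1→D gives 6>3; P2→R gives 9>8]
(A,R,X): not NE [P1→C gives 8>4; P2→Q gives 7>4]
(A,R,Y): not NE [P1→D gives 7>2; P2→P gives 9>5; P3→X gives 6>5]
(A,R,Z): not NE [P2→P gives 4>3; P3→X gives 6>5]
(A,R,W): not NE [P1→D gives 9>2; P3→X gives 6>1]
(A,S,X): not NE [P1→D gives 6>0; P2→Q gives 7>5; P3→W gives 7>1]
(A,S,Y): not NE [P2→P gives 9>6]
(A,S,Z): not NE [P1→D gives 9>6; P2→P gives 4>3; P3→W gives 7>5]
(A,S,W): not NE [P1→B gives 8>5; P2→R gives 9>3]
(B,P,X): not NE [P1→C gives 6>3]
(B,P,Y): not NE [P1→A gives 6>5; P2→Q gives 9>8]
(B,P,Z): not NE [P1→C gives 9>5; P2→R gives 9>3; P3→Y gives 4>1]
(B,P,W): not NE [P2→R gives 9>2; P3→Y gives 4>3]
(B,Q,X): not NE [P2→P gives 9>2]
(B,Q,Y): not NE [P1→A gives 6>3; P3→X gives 9>5]
(B,Q,Z): not NE [P1→D gives 9>5; P2→R gives 9>1; P3→X gives 9>4]
(B,Q,W): not NE [P1→D gives 6>2; P2→R gives 9>3; P3→X gives 9>0]
(B,R,X): not NE [P1→C gives 8>2; P2→P gives 9>3; P3→Y gives 7>3]
(B,R,Y): not NE [P1→D gives 7>1; P2→Q gives 9>0]
(B,R,Z): not NE [P1→C gives 8>7; P3→Y gives 7>6]
(B,R,W): not NE [P1→D gives 9>8; P3→Y gives 7>6]
(B,S,X): not NE [P2→P gives 9>4; P3→Z gives 9>5]
(B,S,Y): not NE [P2→Q gives 9>7]
(B,S,Z): not NE [P1→D gives 9>2; P2→R gives 9>4]
(B,S,W): not NE [P2→R gives 9>8; P3→Z gives 9>8]
(C,P,X): not NE [P3→Y gives 8>4]
(C,P,Y): not NE [P1→A gives 6>2; P2→S gives 7>0]
(C,P,Z): not NE [P2→R gives 8>2; P3→Y gives 8>5]
(C,P,W): not NE [P1→D gives 9>1; P2→S gives 9>1; P3→Y gives 8>5]
(C,Q,X): not NE [P1→B gives 7>0; P2→S gives 9>6; P3→Z gives 6>1]
(C,Q,Y): not NE [P1→A gives 6>4; P2→S gives 7>1; P3→Z gives 6>3]
(C,Q,Z): not NE [P1→D gives 9>3; P2→R gives 8>5]
(C,Q,W): not NE [P1→D gives 6>0; P2→S gives 9>3; P3→Z gives 6>1]
(C,R,X): not NE [P2→S gives 9>2]
(C,R,Y): not NE [P2→S gives 7>0; P3→X gives 9>5]
(C,R,Z): not NE [P3→X gives 9>4]
(C,R,W): not NE [P1→D gives 9>3; P2→S gives 9>3; P3→X gives 9>2]
(C,S,X): not NE [P1→D gives 6>1; P3→W gives 9>6]
(C,S,Y): not NE [P1→B gives 9>6; P3→W gives 9>8]
(C,S,Z): not NE [P1→D gives 9>0; P2→R gives 8>3; P3→W gives 9>1]
(C,S,W): not NE [P1→B gives 8>2]
(D,P,X): not NE [P1→C gives 6>4; P2→S gives 9>2]
(D,P,Y): not NE [P1→A gives 6>4; P3→X gives 8>6]
(D,P,Z): not NE [P1→C gives 9>7; P3→X gives 8>3]
(D,P,W): not NE [P2→R gives 8>6; P3→X gives 8>2]
(D,Q,X): not NE [P1→B gives 7>6; P2→S gives 9>1; P3→Z gives 8>7]
(D,Q,Y): not NE [P1→A gives 6>4; P2→P gives 9>1; P3→Z gives 8>0]
(D,Q,Z): not NE [P2→P gives 3>1]
(D,Q,W): not NE [P2→R gives 8>7; P3→Z gives 8>7]
(D,R,X): not NE [P1→C gives 8>0; P2→S gives 9>5; P3→W gives 11>2]
(D,R,Y): not NE [P2→P gives 9>3; P3→W gives 11>9]
(D,R,Z): not NE [P1→C gives 8>1; P2→P gives 3>1; P3→W gives 11>0]
(D,R,W): NE
(D,S,X): not NE [P3→W gives 9>8]
(D,S,Y): not NE [P1→B gives 9>6; P2→P gives 9>0; P3→W gives 9>6]
(D,S,Z): not NE [P2→P gives 3>1; P3→W gives 9>2]
(D,S,W): not NE [P1→B gives 8>6; P2→R gives 8>5]

PSNE = {(D,R,W)}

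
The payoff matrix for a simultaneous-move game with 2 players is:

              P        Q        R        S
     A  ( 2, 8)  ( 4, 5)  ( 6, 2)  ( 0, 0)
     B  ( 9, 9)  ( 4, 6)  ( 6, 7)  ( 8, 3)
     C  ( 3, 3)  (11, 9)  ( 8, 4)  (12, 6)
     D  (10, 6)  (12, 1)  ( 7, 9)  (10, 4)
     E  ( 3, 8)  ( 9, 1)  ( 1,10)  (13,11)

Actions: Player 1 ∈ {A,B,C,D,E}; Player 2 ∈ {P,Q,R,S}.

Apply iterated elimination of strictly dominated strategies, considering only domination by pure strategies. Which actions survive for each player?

Survivors P1:{C,D,E} P2:{Q,R,S}

P1 drop A (C beats it: P:3>2 Q:11>4 R:8>6 S:12>0)
P1 drop B (D beats it: P:10>9 Q:12>4 R:7>6 S:10>8)
P2 drop P (R beats it: C:4>3 D:9>6 E:10>8)
P1→{C,D,E} P2→{Q,R,S}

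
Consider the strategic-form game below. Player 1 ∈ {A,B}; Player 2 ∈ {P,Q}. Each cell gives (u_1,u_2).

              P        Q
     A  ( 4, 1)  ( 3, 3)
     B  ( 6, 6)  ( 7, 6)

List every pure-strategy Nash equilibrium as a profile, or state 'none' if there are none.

Nash profiles: (B,P), (B,Q)

(A,P): not NE [P1→B gives 6>4; P2→Q gives 3>1]
(A,Q): not NE [P1→B gives 7>3]
(B,P): NE
(B,Q): NE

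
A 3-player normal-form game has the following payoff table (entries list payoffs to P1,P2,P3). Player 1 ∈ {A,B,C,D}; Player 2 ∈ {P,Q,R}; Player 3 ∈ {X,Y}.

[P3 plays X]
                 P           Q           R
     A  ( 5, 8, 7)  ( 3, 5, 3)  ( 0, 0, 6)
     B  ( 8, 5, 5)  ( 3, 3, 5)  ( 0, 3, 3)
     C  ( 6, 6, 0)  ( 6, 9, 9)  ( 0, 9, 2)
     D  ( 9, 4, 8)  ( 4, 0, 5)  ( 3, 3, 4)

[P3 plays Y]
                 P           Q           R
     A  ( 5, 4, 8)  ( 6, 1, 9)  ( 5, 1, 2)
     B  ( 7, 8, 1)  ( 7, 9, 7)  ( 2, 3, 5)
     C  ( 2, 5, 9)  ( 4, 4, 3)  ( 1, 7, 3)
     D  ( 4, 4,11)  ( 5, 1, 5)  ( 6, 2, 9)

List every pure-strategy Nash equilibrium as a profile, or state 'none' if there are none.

NE set: (B,Q,Y), (C,Q,X)

(A,P,X): not NE [P1→D gives 9>5; P3→Y gives 8>7]
(A,P,Y): not NE [P1→B gives 7>5]
(A,Q,X): not NE [P1→C gives 6>3; P2→P gives 8>5; P3→Y gives 9>3]
(A,Q,Y): not NE [P1→B gives 7>6; P2→P gives 4>1]
(A,R,X): not NE [P1→D gives 3>0; P2→P gives 8>0]
(A,R,Y): not NE [P1→D gives 6>5; P2→P gives 4>1; P3→X gives 6>2]
(B,P,X): not NE [P1→D gives 9>8]
(B,P,Y): not NE [P2→Q gives 9>8; P3→X gives 5>1]
(B,Q,X): not NE [P1→C gives 6>3; P2→P gives 5>3; P3→Y gives 7>5]
(B,Q,Y): NE
(B,R,X): not NE [P1→D gives 3>0; P2→P gives 5>3; P3→Y gives 5>3]
(B,R,Y): not NE [P1→D gives 6>2; P2→Q gives 9>3]
(C,P,X): not NE [P1→D gives 9>6; P2→R gives 9>6; P3→Y gives 9>0]
(C,P,Y): not NE [P1→B gives 7>2; P2→R gives 7>5]
(C,Q,X): NE
(C,Q,Y): not NE [P1→B gives 7>4; P2→R gives 7>4; P3→X gives 9>3]
(C,R,X): not NE [P1→D gives 3>0; P3→Y gives 3>2]
(C,R,Y): not NE [P1→D gives 6>1]
(D,P,X): not NE [P3→Y gives 11>8]
(D,P,Y): not NE [P1→B gives 7>4]
(D,Q,X): not NE [P1→C gives 6>4; P2→P gives 4>0]
(D,Q,Y): not NE [P1→B gives 7>5; P2→P gives 4>1]
(D,R,X): not NE [P2→P gives 4>3; P3→Y gives 9>4]
(D,R,Y): not NE [P2→P gives 4>2]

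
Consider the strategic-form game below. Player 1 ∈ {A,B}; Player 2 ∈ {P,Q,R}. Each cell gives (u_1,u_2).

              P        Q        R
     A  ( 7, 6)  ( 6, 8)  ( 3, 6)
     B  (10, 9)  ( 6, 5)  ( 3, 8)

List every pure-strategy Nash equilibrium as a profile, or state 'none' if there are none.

(A,P): not NE [P1→B gives 10>7; P2→Q gives 8>6]
(A,Q): NE
(A,R): not NE [P2→Q gives 8>6]
(B,P): NE
(B,Q): not NE [P2→P gives 9>5]
(B,R): not NE [P2→P gives 9>8]

Nash profiles: (A,Q), (B,P)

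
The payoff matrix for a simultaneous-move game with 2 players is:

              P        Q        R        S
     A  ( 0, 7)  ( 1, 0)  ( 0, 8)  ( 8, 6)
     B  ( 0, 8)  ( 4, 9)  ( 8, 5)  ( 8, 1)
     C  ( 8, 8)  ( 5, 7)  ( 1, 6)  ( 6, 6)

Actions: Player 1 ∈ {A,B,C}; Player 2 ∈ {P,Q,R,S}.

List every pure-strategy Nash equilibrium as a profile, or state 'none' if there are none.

(A,P): not NE [P1→C gives 8>0; P2→R gives 8>7]
(A,Q): not NE [P1→C gives 5>1; P2→R gives 8>0]
(A,R): not NE [P1→B gives 8>0]
(A,S): not NE [P2→R gives 8>6]
(B,P): not NE [P1→C gives 8>0; P2→Q gives 9>8]
(B,Q): not NE [P1→C gives 5>4]
(B,R): not NE [P2→Q gives 9>5]
(B,S): not NE [P2→Q gives 9>1]
(C,P): NE
(C,Q): not NE [P2→P gives 8>7]
(C,R): not NE [P1→B gives 8>1; P2→P gives 8>6]
(C,S): not NE [P1→B gives 8>6; P2→P gives 8>6]

Nash profiles: (C,P)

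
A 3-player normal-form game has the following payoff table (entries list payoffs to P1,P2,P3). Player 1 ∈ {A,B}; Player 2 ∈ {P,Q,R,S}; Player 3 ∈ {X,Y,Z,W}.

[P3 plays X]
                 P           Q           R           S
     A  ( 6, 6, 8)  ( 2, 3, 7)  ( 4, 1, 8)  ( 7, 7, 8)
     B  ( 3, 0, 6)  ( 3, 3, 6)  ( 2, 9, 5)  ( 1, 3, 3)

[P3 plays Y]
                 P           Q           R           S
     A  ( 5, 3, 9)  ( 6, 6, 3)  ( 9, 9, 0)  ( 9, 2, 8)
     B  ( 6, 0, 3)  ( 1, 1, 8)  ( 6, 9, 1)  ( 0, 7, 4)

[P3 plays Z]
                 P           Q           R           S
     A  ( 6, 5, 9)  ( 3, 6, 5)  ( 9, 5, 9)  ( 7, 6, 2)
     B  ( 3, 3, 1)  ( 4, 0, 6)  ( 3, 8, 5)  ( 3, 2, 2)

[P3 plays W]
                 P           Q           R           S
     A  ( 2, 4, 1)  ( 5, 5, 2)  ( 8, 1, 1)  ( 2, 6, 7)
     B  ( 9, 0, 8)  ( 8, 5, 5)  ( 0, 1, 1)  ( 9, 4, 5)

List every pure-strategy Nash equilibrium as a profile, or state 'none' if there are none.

(A,P,X): not NE [P2→S gives 7>6; P3→Z gives 9>8]
(A,P,Y): not NE [P1→B gives 6>5; P2→R gives 9>3]
(A,P,Z): not NE [P2→S gives 6>5]
(A,P,W): not NE [P1→B gives 9>2; P2→S gives 6>4; P3→Z gives 9>1]
(A,Q,X): not NE [P1→B gives 3>2; P2→S gives 7>3]
(A,Q,Y): not NE [P2→R gives 9>6; P3→X gives 7>3]
(A,Q,Z): not NE [P1→B gives 4>3; P3→X gives 7>5]
(A,Q,W): not NE [P1→B gives 8>5; P2→S gives 6>5; P3→X gives 7>2]
(A,R,X): not NE [P2→S gives 7>1; P3→Z gives 9>8]
(A,R,Y): not NE [P3→Z gives 9>0]
(A,R,Z): not NE [P2→S gives 6>5]
(A,R,W): not NE [P2→S gives 6>1; P3→Z gives 9>1]
(A,S,X): NE
(A,S,Y): not NE [P2→R gives 9>2]
(A,S,Z): not NE [P3→Y gives 8>2]
(A,S,W): not NE [P1→B gives 9>2; P3→Y gives 8>7]
(B,P,X): not NE [P1→A gives 6>3; P2→R gives 9>0; P3→W gives 8>6]
(B,P,Y): not NE [P2→R gives 9>0; P3→W gives 8>3]
(B,P,Z): not NE [P1→A gives 6>3; P2→R gives 8>3; P3→W gives 8>1]
(B,P,W): not NE [P2→Q gives 5>0]
(B,Q,X): not NE [P2→R gives 9>3; P3→Y gives 8>6]
(B,Q,Y): not NE [P1→A gives 6>1; P2→R gives 9>1]
(B,Q,Z): not NE [P2→R gives 8>0; P3→Y gives 8>6]
(B,Q,W): not NE [P3→Y gives 8>5]
(B,R,X): not NE [P1→A gives 4>2]
(B,R,Y): not NE [P1→A gives 9>6; P3→Z gives 5>1]
(B,R,Z): not NE [P1→A gives 9>3]
(B,R,W): not NE [P1→A gives 8>0; P2→Q gives 5>1; P3→Z gives 5>1]
(B,S,X): not NE [P1→A gives 7>1; P2→R gives 9>3; P3→W gives 5>3]
(B,S,Y): not NE [P1→A gives 9>0; P2→R gives 9>7; P3→W gives 5>4]
(B,S,Z): not NE [P1→A gives 7>3; P2→R gives 8>2; P3→W gives 5>2]
(B,S,W): not NE [P2→Q gives 5>4]

NE set: (A,S,X)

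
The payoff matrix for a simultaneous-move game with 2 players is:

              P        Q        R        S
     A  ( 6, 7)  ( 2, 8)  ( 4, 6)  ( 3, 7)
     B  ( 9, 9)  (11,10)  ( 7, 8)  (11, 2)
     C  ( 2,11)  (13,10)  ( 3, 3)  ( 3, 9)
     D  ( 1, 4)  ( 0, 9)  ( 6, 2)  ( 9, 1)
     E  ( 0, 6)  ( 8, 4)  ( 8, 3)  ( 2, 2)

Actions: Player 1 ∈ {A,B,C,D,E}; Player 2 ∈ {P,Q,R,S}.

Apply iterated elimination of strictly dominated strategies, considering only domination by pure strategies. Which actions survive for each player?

P1 drop A (B beats it: P:9>6 Q:11>2 R:7>4 S:11>3)
P1 drop D (B beats it: P:9>1 Q:11>0 R:7>6 S:11>9)
P2 drop R (P beats it: B:9>8 C:11>3 E:6>3)
P1 drop E (B beats it: P:9>0 Q:11>8 S:11>2)
P2 drop S (P beats it: B:9>2 C:11>9)
P1→{B,C} P2→{P,Q}

Remaining: P1:{B,C} P2:{P,Q}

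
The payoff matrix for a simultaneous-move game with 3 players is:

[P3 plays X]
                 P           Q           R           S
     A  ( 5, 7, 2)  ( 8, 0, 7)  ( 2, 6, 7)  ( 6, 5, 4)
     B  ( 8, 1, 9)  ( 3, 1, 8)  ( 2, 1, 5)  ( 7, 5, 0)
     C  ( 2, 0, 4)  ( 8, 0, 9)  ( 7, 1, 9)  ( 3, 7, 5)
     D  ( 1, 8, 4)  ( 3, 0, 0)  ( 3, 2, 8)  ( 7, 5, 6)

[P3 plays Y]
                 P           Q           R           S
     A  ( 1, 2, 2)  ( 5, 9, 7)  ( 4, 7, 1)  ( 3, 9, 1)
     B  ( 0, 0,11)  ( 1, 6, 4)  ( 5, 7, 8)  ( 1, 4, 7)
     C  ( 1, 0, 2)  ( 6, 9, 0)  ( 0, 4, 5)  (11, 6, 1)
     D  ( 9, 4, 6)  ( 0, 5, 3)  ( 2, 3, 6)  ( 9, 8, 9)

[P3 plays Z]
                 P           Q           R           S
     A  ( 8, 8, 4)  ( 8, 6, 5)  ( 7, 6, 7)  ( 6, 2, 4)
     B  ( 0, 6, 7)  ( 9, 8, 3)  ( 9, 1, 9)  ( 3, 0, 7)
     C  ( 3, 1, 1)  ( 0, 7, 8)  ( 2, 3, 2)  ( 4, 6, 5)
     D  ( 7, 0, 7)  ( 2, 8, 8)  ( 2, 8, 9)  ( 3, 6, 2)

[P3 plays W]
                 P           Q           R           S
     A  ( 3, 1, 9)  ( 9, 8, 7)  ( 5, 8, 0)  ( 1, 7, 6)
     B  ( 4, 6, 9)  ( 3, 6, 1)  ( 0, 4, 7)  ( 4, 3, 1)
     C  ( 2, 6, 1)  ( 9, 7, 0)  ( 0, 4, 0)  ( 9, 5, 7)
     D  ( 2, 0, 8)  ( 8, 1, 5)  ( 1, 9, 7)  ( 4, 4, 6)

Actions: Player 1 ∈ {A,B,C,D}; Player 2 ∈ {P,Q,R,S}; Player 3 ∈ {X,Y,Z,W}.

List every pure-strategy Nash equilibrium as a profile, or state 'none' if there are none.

Nash profiles: (A,Q,W)

(A,P,X): not NE [P1→B gives 8>5; P3→W gives 9>2]
(A,P,Y): not NE [P1→D gives 9>1; P2→S gives 9>2; P3→W gives 9>2]
(A,P,Z): not NE [P3→W gives 9>4]
(A,P,W): not NE [P1→B gives 4>3; P2→R gives 8>1]
(A,Q,X): not NE [P2→P gives 7>0]
(A,Q,Y): not NE [P1→C gives 6>5]
(A,Q,Z): not NE [P1→B gives 9>8; P2→P gives 8>6; P3→W gives 7>5]
(A,Q,W): NE
(A,R,X): not NE [P1→C gives 7>2; P2→P gives 7>6]
(A,R,Y): not NE [P1→B gives 5>4; P2→S gives 9>7; P3→Z gives 7>1]
(A,R,Z): not NE [P1→B gives 9>7; P2→P gives 8>6]
(A,R,W): not NE [P3→Z gives 7>0]
(A,S,X): not NE [P1→D gives 7>6; P2→P gives 7>5; P3→W gives 6>4]
(A,S,Y): not NE [P1→C gives 11>3; P3→W gives 6>1]
(A,S,Z): not NE [P2→P gives 8>2; P3→W gives 6>4]
(A,S,W): not NE [P1→C gives 9>1; P2→R gives 8>7]
(B,P,X): not NE [P2→S gives 5>1; P3→Y gives 11>9]
(B,P,Y): not NE [P1→D gives 9>0; P2→R gives 7>0]
(B,P,Z): not NE [P1→A gives 8>0; P2→Q gives 8>6; P3→Y gives 11>7]
(B,P,W): not NE [P3→Y gives 11>9]
(B,Q,X): not NE [P1→C gives 8>3; P2→S gives 5>1]
(B,Q,Y): not NE [P1→C gives 6>1; P2→R gives 7>6; P3→X gives 8>4]
(B,Q,Z): not NE [P3→X gives 8>3]
(B,Q,W): not NE [P1→C gives 9>3; P3→X gives 8>1]
(B,R,X): not NE [P1→C gives 7>2; P2→S gives 5>1; P3→Z gives 9>5]
(B,R,Y): not NE [P3→Z gives 9>8]
(B,R,Z): not NE [P2→Q gives 8>1]
(B,R,W): not NE [P1→A gives 5>0; P2→Q gives 6>4; P3→Z gives 9>7]
(B,S,X): not NE [P3→Z gives 7>0]
(B,S,Y): not NE [P1→C gives 11>1; P2→R gives 7>4]
(B,S,Z): not NE [P1→A gives 6>3; P2→Q gives 8>0]
(B,S,W): not NE [P1→C gives 9>4; P2→Q gives 6>3; P3→Z gives 7>1]
(C,P,X): not NE [P1→B gives 8>2; P2→S gives 7>0]
(C,P,Y): not NE [P1→D gives 9>1; P2→Q gives 9>0; P3→X gives 4>2]
(C,P,Z): not NE [P1→A gives 8>3; P2→Q gives 7>1; P3→X gives 4>1]
(C,P,W): not NE [P1→B gives 4>2; P2→Q gives 7>6; P3→X gives 4>1]
(C,Q,X): not NE [P2→S gives 7>0]
(C,Q,Y): not NE [P3→X gives 9>0]
(C,Q,Z): not NE [P1→B gives 9>0; P3→X gives 9>8]
(C,Q,W): not NE [P3→X gives 9>0]
(C,R,X): not NE [P2→S gives 7>1]
(C,R,Y): not NE [P1→B gives 5>0; P2→Q gives 9>4; P3→X gives 9>5]
(C,R,Z): not NE [P1→B gives 9>2; P2→Q gives 7>3; P3→X gives 9>2]
(C,R,W): not NE [P1→A gives 5>0; P2→Q gives 7>4; P3→X gives 9>0]
(C,S,X): not NE [P1→D gives 7>3; P3→W gives 7>5]
(C,S,Y): not NE [P2→Q gives 9>6; P3→W gives 7>1]
(C,S,Z): not NE [P1→A gives 6>4; P2→Q gives 7>6; P3→W gives 7>5]
(C,S,W): not NE [P2→Q gives 7>5]
(D,P,X): not NE [P1→B gives 8>1; P3→W gives 8>4]
(D,P,Y): not NE [P2→S gives 8>4; P3→W gives 8>6]
(D,P,Z): not NE [P1→A gives 8>7; P2→R gives 8>0; P3→W gives 8>7]
(D,P,W): not NE [P1→B gives 4>2; P2→R gives 9>0]
(D,Q,X): not NE [P1→C gives 8>3; P2→P gives 8>0; P3→Z gives 8>0]
(D,Q,Y): not NE [P1→C gives 6>0; P2→S gives 8>5; P3→Z gives 8>3]
(D,Q,Z): not NE [P1→B gives 9>2]
(D,Q,W): not NE [P1→C gives 9>8; P2→R gives 9>1; P3→Z gives 8>5]
(D,R,X): not NE [P1→C gives 7>3; P2→P gives 8>2; P3→Z gives 9>8]
(D,R,Y): not NE [P1→B gives 5>2; P2→S gives 8>3; P3→Z gives 9>6]
(D,R,Z): not NE [P1→B gives 9>2]
(D,R,W): not NE [P1→A gives 5>1; P3→Z gives 9>7]
(D,S,X): not NE [P2→P gives 8>5; P3→Y gives 9>6]
(D,S,Y): not NE [P1→C gives 11>9]
(D,S,Z): not NE [P1→A gives 6>3; P2→R gives 8>6; P3→Y gives 9>2]
(D,S,W): not NE [P1→C gives 9>4; P2→R gives 9>4; P3→Y gives 9>6]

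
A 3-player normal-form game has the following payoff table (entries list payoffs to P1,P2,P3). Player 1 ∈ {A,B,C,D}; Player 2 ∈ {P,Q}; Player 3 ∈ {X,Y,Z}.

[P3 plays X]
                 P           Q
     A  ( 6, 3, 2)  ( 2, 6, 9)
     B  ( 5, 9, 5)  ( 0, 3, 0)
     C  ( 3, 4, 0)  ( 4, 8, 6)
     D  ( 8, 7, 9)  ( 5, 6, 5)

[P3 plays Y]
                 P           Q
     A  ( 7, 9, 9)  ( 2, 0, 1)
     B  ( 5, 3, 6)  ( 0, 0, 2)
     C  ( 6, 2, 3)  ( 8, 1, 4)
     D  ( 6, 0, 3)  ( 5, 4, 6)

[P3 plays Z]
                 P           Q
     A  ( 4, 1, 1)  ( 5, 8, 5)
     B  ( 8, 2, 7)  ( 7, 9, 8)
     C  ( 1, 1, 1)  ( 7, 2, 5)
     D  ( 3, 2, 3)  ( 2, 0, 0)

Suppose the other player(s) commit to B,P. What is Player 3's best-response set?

u_3(X vs B,P) = 5
u_3(Y vs B,P) = 6
u_3(Z vs B,P) = 7
max payoff 7 at {Z}

P3 best: {Z}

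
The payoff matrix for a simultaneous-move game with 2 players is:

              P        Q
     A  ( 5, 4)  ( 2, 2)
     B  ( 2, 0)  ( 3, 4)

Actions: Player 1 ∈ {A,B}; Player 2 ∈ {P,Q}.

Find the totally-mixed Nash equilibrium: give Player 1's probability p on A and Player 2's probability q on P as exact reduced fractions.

P1 indiff ⇒ q·5+(1-q)·2 = q·2+(1-q)·3 ⇒ q(3) = (1-q)(1) ⇒ q = 1/4
P2 indiff ⇒ p·4+(1-p)·0 = p·2+(1-p)·4 ⇒ p(2) = (1-p)(4) ⇒ p = 2/3

(p,q) = (2/3, 1/4)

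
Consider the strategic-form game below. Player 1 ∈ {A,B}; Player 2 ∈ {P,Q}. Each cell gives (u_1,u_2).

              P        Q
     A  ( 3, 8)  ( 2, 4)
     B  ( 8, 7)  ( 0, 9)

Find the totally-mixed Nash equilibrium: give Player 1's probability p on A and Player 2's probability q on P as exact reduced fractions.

(p,q) = (1/3, 2/7)

P1 indiff ⇒ q·3+(1-q)·2 = q·8+(1-q)·0 ⇒ q(-5) = (1-q)(-2) ⇒ q = 2/7
P2 indiff ⇒ p·8+(1-p)·7 = p·4+(1-p)·9 ⇒ p(4) = (1-p)(2) ⇒ p = 1/3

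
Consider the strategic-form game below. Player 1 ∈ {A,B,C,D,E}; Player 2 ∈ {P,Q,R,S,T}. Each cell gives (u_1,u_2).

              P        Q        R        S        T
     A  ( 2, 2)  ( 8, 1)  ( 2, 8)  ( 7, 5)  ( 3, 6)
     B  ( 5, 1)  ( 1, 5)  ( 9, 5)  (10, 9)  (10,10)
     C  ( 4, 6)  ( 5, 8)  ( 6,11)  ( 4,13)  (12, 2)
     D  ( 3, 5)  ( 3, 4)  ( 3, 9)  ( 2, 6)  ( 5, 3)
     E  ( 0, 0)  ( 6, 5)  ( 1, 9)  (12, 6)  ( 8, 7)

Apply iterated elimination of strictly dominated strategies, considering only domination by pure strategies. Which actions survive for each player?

Remaining: P1:{B,C,E} P2:{R,S,T}

P1 drop D (C beats it: P:4>3 Q:5>3 R:6>3 S:4>2 T:12>5)
P2 drop P (R beats it: A:8>2 B:5>1 C:11>6 E:9>0)
P2 drop Q (S beats it: A:5>1 B:9>5 C:13>8 E:6>5)
P1 drop A (B beats it: R:9>2 S:10>7 T:10>3)
P1→{B,C,E} P2→{R,S,T}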